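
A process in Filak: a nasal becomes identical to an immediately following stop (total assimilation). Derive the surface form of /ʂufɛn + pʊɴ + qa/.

[ʂufɛppʊqqa]

/n/ is the segment targeted by the rule; it sits immediately before /p/, so it assimilates completely and surfaces as [p].
At the second juncture, /ɴ/ likewise becomes [q] adjacent to /q/.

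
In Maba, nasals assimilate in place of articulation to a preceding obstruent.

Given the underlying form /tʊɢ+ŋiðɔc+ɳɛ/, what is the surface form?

[tʊɢɴiðɔcɲɛ]

/ŋ/ is a voiced velar nasal. The preceding trigger /ɢ/ is uvular, so /ŋ/ must become uvular as well.
A voiced uvular nasal is [ɴ], so the surface segment is [ɴ].
The same rule applies at the second boundary: /ɳ/ → [ɲ] next to /c/.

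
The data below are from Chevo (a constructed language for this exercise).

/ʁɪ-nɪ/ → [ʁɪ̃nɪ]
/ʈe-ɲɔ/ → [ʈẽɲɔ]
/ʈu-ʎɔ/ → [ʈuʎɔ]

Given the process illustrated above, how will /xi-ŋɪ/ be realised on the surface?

The data show regressive nasality assimilation (vowel nasalisation): /ɪ/ → [ɪ̃] before /n/; /e/ → [ẽ] before /ɲ/ — a vowel is nasalised by an immediately following nasal consonant.
No change occurs in [ʈuʎɔ] because the vowel at the boundary is adjacent to an oral consonant, not a nasal (/u/ next to /ʎ/).
/i/ sits next to the nasal /ŋ/ and is therefore nasalised to [ĩ].

[xĩŋɪ]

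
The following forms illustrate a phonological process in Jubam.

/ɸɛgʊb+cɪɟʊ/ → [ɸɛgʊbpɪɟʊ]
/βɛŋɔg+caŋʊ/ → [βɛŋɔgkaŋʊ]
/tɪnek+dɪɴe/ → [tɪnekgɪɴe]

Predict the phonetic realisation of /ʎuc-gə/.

The data show progressive place assimilation: /c/ → [p] after /b/; /c/ → [k] after /g/; /d/ → [g] after /k/. In each pair only place changes, matching the preceding consonant, while manner and voice stay constant.
The rule targets /g/ (voiced velar stop), which sits after the trigger /c/ (palatal).
A voiced palatal stop is [ɟ], so the surface segment is [ɟ].

[ʎucɟə]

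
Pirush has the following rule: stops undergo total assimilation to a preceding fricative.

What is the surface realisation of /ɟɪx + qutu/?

[ɟɪxxutu]

/q/ is the segment targeted by the rule; it sits immediately after /x/, so it assimilates completely and surfaces as [x].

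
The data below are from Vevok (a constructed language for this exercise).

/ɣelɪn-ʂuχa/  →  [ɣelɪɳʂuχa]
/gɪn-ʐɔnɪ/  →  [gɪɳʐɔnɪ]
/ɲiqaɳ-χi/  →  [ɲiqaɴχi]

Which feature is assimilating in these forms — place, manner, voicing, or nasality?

Underlying /n/ is realised as [ɳ] next to /ʂ/; /ʂ/ itself does not change.
/n/ is alveolar while /ʂ/ is retroflex; the output [ɳ] is retroflex, matching the trigger — so the feature that spreads is place.
The other alternating forms pattern the same way: /n/ → [ɳ] before /ʐ/ (alveolar → retroflex, matching retroflex); /ɳ/ → [ɴ] before /χ/ (retroflex → uvular, matching uvular) — only place changes, and always toward the following segment.

place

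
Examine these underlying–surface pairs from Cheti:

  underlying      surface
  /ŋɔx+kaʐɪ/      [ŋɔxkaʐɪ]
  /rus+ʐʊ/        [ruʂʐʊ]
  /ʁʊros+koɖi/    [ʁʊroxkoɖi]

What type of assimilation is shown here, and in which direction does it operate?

Underlying /s/ is realised as [ʂ] next to /ʐ/; /ʐ/ itself does not change.
The change alveolar → retroflex matches the place of the following /ʐ/, identifying this as place assimilation.
Manner and voice are unchanged, so the assimilation is partial, not total.
The other alternating form patterns the same way: /s/ → [x] before /k/ (alveolar → velar, matching velar) — only place changes, and always toward the following segment.
No alternation appears in [ŋɔxkaʐɪ]: there the adjacent consonants already agree in place (/x/ and /k/ are both velar), so this form is consistent with the same rule.
The trigger is the following segment, so the direction is regressive (anticipatory).

regressive place assimilation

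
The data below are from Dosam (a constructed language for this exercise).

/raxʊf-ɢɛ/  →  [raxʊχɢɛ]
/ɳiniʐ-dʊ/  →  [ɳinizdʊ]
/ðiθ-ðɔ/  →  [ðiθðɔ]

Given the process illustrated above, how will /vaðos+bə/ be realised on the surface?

The data show regressive place assimilation: /f/ → [χ] before /ɢ/; /ʐ/ → [z] before /d/. In each pair only place changes, matching the following consonant, while manner and voice stay constant.
No alternation appears in [ðiθðɔ]: there the adjacent consonants already agree in place (/θ/ and /ð/ are both dental), so this form is consistent with the same rule.
The rule targets /s/ (voiceless alveolar fricative), which sits before the trigger /b/ (bilabial).
Changing only its place to bilabial gives [ɸ] — the voiceless bilabial fricative.

[vaðoɸbə]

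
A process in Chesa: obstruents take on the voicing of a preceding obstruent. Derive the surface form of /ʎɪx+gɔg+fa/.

[ʎɪxkɔgva]

/g/ is a voiced velar stop. The preceding trigger /x/ is voiceless, so /g/ must become voiceless as well.
The voiceless velar stop is [k], so /g/ → [k].
At the second juncture, /f/ likewise becomes [v] adjacent to /g/.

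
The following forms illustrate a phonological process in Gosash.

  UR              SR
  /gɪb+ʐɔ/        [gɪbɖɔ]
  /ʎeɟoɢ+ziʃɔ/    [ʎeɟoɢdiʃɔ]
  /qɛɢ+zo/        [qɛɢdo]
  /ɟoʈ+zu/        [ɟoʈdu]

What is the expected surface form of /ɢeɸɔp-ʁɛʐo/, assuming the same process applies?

The data show progressive manner assimilation: /ʐ/ → [ɖ] after /b/; /z/ → [d] after /ɢ/; /z/ → [d] after /ʈ/. In each pair only manner changes, matching the preceding consonant, while place and voice stay constant.
The rule targets /ʁ/ (voiced uvular fricative), which sits after the trigger /p/ (stop).
A voiced uvular stop is [ɢ], so the surface segment is [ɢ].

[ɢeɸɔpɢɛʐo]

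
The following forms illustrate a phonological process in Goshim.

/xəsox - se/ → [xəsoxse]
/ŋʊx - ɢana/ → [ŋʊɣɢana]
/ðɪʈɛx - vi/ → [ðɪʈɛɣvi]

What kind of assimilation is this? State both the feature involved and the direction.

regressive voicing assimilation

Underlying /x/ is realised as [ɣ] next to /ɢ/; /ɢ/ itself does not change.
/x/ is voiceless while /ɢ/ is voiced; the output [ɣ] is voiced, matching the trigger — so the feature that spreads is voicing.
Place and manner are unchanged, so the assimilation is partial, not total.
The same holds elsewhere in the data: /x/ → [ɣ] before /v/ (voiceless → voiced, matching voiced) — only voicing changes, and always toward the following segment.
No alternation appears in [xəsoxse]: there the adjacent consonants already agree in voicing (/x/ and /s/ are both voiceless), so this form is consistent with the same rule.
The trigger is the following segment, so the direction is regressive (anticipatory).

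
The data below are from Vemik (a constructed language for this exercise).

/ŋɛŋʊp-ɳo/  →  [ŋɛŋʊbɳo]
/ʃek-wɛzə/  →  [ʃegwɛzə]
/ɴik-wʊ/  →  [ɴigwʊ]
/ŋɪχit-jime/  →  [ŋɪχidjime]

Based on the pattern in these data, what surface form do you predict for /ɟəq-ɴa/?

The data show regressive voicing assimilation: /p/ → [b] before /ɳ/; /k/ → [g] before /w/; /t/ → [d] before /j/. In each pair only voicing changes, matching the following consonant, while place and manner stay constant.
/q/ is a voiceless uvular stop. The following trigger /ɴ/ is voiced, so /q/ must become voiced as well.
The voiced uvular stop is [ɢ], so /q/ → [ɢ].

[ɟəɢɴa]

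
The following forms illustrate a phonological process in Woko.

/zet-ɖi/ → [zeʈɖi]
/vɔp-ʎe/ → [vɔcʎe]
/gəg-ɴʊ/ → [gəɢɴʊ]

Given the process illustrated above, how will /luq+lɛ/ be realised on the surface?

[lutlɛ]

The data show regressive place assimilation: /t/ → [ʈ] before /ɖ/; /p/ → [c] before /ʎ/; /g/ → [ɢ] before /ɴ/. In each pair only place changes, matching the following consonant, while manner and voice stay constant.
/q/ is a voiceless uvular stop. The following trigger /l/ is alveolar, so /q/ must become alveolar as well.
The voiceless alveolar stop is [t], so /q/ → [t].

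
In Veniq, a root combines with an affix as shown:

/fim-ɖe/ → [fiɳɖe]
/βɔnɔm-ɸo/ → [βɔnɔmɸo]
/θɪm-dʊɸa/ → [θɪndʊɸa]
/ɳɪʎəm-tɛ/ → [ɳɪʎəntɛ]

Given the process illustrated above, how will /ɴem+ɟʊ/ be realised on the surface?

The data show regressive place assimilation: /m/ → [ɳ] before /ɖ/; /m/ → [n] before /d/; /m/ → [n] before /t/. In each pair only place changes, matching the following consonant, while manner and voice stay constant.
No alternation appears in [βɔnɔmɸo]: there the adjacent consonants already agree in place (/m/ and /ɸ/ are both bilabial), so this form is consistent with the same rule.
/m/ is a voiced bilabial nasal. The following trigger /ɟ/ is palatal, so /m/ must become palatal as well.
A voiced palatal nasal is [ɲ], so the surface segment is [ɲ].

[ɴeɲɟʊ]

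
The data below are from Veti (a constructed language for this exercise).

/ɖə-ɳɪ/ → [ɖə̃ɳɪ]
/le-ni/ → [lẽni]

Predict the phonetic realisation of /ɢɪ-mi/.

[ɢɪ̃mi]

The data show regressive nasality assimilation (vowel nasalisation): /ə/ → [ə̃] before /ɳ/; /e/ → [ẽ] before /n/ — a vowel is nasalised by an immediately following nasal consonant.
/ɪ/ sits next to the nasal /m/ and is therefore nasalised to [ɪ̃].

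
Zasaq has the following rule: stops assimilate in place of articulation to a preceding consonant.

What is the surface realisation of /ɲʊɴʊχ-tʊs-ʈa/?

[ɲʊɴʊχqʊsta]

The rule targets /t/ (voiceless alveolar stop), which sits after the trigger /χ/ (uvular).
The voiceless uvular stop is [q], so /t/ → [q].
The same rule applies at the second boundary: /ʈ/ → [t] next to /s/.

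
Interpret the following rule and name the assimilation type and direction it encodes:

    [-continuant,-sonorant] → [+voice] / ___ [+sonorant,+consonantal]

The target ([-continuant,-sonorant], stops) acquires [+voice] next to a sonorant consonant ([+sonorant,+consonantal]) — it takes on the voicing of its neighbour, so the feature that spreads is voicing.
The conditioning segment sits to the right of the focus bar, meaning the trigger follows the segment that changes — regressive assimilation.

regressive voicing assimilation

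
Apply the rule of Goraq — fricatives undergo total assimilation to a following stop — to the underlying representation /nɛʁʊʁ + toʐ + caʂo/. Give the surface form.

/ʁ/ is the segment targeted by the rule; it sits immediately before /t/, so it assimilates completely and surfaces as [t].
At the second juncture, /ʐ/ likewise becomes [c] adjacent to /c/.

[nɛʁʊttoccaʂo]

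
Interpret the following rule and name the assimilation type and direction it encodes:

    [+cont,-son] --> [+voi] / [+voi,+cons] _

progressive voicing assimilation

The target ([+cont,-son], fricatives) acquires [+voi] next to a voiced consonant ([+voi,+cons]) — it takes on the voicing of its neighbour, so the feature that spreads is voicing.
The conditioning segment sits to the left of the focus bar, meaning the trigger precedes the segment that changes — progressive assimilation.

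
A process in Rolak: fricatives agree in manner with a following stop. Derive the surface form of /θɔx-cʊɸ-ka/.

The rule targets /x/ (voiceless velar fricative), which sits before the trigger /c/ (stop).
Changing only its manner to stop gives [k] — the voiceless velar stop.
The same rule applies at the second boundary: /ɸ/ → [p] next to /k/.

[θɔkcʊpka]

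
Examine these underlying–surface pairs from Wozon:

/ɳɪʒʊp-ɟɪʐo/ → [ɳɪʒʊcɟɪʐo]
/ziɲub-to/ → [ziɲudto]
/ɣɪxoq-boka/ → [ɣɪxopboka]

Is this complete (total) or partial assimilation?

Underlying /p/ is realised as [c] next to /ɟ/; /ɟ/ itself does not change.
The change bilabial → palatal matches the place of the following /ɟ/, identifying this as place assimilation.
Manner and voice are unchanged, so the assimilation is partial, not total.
The same holds elsewhere in the data: /b/ → [d] before /t/ (bilabial → alveolar, matching alveolar); /q/ → [p] before /b/ (uvular → bilabial, matching bilabial) — only place changes, and always toward the following segment.

partial assimilation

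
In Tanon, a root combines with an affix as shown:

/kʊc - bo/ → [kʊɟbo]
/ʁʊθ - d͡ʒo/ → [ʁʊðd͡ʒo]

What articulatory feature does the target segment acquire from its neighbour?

Underlying /c/ is realised as [ɟ] next to /b/; /b/ itself does not change.
The change voiceless → voiced matches the voicing of the following /b/, identifying this as voicing assimilation.
Checking the remaining alternation: /θ/ → [ð] before /d͡ʒ/ (voiceless → voiced, matching voiced) — only voicing changes, and always toward the following segment.

voicing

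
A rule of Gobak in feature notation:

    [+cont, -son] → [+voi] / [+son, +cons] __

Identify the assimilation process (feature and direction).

The structural change is [+voi], and the conditioning segment [+son, +cons] (a sonorant consonant) is itself voiced, so the target comes to share the voicing of its neighbour — voicing assimilation.
The conditioning segment sits to the left of the focus bar, meaning the trigger precedes the segment that changes — progressive assimilation.

progressive voicing assimilation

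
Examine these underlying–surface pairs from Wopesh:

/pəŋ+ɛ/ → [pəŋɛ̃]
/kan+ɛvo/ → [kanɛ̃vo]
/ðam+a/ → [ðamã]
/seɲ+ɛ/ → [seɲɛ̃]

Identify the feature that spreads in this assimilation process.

The vowel /ɛ/ surfaces as nasalised [ɛ̃] next to the preceding nasal /ŋ/ — it has acquired the [+nasal] feature of its neighbour.
The other forms show the same pattern: /ɛ/ → [ɛ̃] after /n/; /a/ → [ã] after /m/; /ɛ/ → [ɛ̃] after /ɲ/ — each time a vowel is nasalised next to a preceding nasal.

nasality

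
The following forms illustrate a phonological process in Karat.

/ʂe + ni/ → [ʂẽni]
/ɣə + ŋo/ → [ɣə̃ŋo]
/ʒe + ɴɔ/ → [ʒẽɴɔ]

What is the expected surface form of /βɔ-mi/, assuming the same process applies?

The data show regressive nasality assimilation (vowel nasalisation): /e/ → [ẽ] before /n/; /ə/ → [ə̃] before /ŋ/; /e/ → [ẽ] before /ɴ/ — a vowel is nasalised by an immediately following nasal consonant.
/ɔ/ sits next to the nasal /m/ and is therefore nasalised to [ɔ̃].

[βɔ̃mi]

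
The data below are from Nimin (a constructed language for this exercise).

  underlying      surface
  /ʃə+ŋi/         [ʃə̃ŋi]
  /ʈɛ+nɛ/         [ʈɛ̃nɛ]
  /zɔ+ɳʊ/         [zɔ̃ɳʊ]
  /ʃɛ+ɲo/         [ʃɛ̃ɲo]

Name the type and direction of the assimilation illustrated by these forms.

The vowel /ə/ surfaces as nasalised [ə̃] next to the following nasal /ŋ/ — it has acquired the [+nasal] feature of its neighbour.
The other forms show the same pattern: /ɛ/ → [ɛ̃] before /n/; /ɔ/ → [ɔ̃] before /ɳ/; /ɛ/ → [ɛ̃] before /ɲ/ — each time a vowel is nasalised next to a following nasal.
Because the conditioning nasal is to the right of the vowel that changes, the process is regressive (anticipatory).

regressive nasality assimilation (vowel nasalisation)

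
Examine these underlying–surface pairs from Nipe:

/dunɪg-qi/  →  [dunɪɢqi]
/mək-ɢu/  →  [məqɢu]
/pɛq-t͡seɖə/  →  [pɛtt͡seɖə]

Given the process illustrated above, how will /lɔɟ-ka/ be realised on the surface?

[lɔgka]

The data show regressive place assimilation: /g/ → [ɢ] before /q/; /k/ → [q] before /ɢ/; /q/ → [t] before /t͡s/. In each pair only place changes, matching the following consonant, while manner and voice stay constant.
/ɟ/ is a voiced palatal stop. The following trigger /k/ is velar, so /ɟ/ must become velar as well.
A voiced velar stop is [g], so the surface segment is [g].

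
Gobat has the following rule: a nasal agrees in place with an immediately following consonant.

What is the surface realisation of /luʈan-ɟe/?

[luʈaɲɟe]

The rule targets /n/ (voiced alveolar nasal), which sits before the trigger /ɟ/ (palatal).
Changing only its place to palatal gives [ɲ] — the voiced palatal nasal.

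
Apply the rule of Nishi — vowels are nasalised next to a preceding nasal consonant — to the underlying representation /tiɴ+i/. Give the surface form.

/i/ sits next to the nasal /ɴ/ and is therefore nasalised to [ĩ].

[tiɴĩ]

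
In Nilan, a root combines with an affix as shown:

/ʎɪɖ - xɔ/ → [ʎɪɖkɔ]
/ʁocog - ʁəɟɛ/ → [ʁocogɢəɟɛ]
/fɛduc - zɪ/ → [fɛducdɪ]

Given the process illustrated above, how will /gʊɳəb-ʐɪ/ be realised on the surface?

[gʊɳəbɖɪ]

The data show progressive manner assimilation: /x/ → [k] after /ɖ/; /ʁ/ → [ɢ] after /g/; /z/ → [d] after /c/. In each pair only manner changes, matching the preceding consonant, while place and voice stay constant.
/ʐ/ is a voiced retroflex fricative. The preceding trigger /b/ is a stop, so /ʐ/ must become a stop as well.
Changing only its manner to stop gives [ɖ] — the voiced retroflex stop.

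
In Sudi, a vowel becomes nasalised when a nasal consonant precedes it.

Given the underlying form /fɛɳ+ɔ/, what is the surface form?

[fɛɳɔ̃]

/ɔ/ sits next to the nasal /ɳ/ and is therefore nasalised to [ɔ̃].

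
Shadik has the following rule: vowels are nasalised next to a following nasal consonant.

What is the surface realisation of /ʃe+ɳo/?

[ʃẽɳo]

/e/ sits next to the nasal /ɳ/ and is therefore nasalised to [ẽ].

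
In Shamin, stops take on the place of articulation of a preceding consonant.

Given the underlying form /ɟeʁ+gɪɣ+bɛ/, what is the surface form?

[ɟeʁɢɪɣgɛ]

/g/ is a voiced velar stop. The preceding trigger /ʁ/ is uvular, so /g/ must become uvular as well.
Changing only its place to uvular gives [ɢ] — the voiced uvular stop.
The same rule applies at the second boundary: /b/ → [g] next to /ɣ/.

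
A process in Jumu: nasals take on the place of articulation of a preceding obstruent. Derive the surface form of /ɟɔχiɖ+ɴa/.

[ɟɔχiɖɳa]

/ɴ/ is a voiced uvular nasal. The preceding trigger /ɖ/ is retroflex, so /ɴ/ must become retroflex as well.
Changing only its place to retroflex gives [ɳ] — the voiced retroflex nasal.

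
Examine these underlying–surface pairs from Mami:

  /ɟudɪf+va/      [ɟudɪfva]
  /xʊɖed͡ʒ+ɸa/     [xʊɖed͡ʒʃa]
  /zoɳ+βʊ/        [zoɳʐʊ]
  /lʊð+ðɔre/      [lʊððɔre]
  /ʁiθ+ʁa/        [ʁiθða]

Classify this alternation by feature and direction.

progressive place assimilation

Underlying /ɸ/ is realised as [ʃ] next to /d͡ʒ/; /d͡ʒ/ itself does not change.
The change bilabial → postalveolar matches the place of the preceding /d͡ʒ/, identifying this as place assimilation.
Manner and voice are unchanged, so the assimilation is partial, not total.
Checking the remaining alternations: /β/ → [ʐ] after /ɳ/ (bilabial → retroflex, matching retroflex); /ʁ/ → [ð] after /θ/ (uvular → dental, matching dental) — only place changes, and always toward the preceding segment.
No alternation appears in [ɟudɪfva], [lʊððɔre]: there the adjacent consonants already agree in place (/v/ and /f/ are both labiodental; /ð/ and /ð/ are both dental), so these forms are consistent with the same rule.
The trigger is the preceding segment, so the direction is progressive (perseverative).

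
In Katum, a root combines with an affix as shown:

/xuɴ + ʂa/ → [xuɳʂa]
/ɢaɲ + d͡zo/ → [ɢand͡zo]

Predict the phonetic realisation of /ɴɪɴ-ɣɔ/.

[ɴɪŋɣɔ]

The data show regressive place assimilation: /ɴ/ → [ɳ] before /ʂ/; /ɲ/ → [n] before /d͡z/. In each pair only place changes, matching the following consonant, while manner and voice stay constant.
/ɴ/ is a voiced uvular nasal. The following trigger /ɣ/ is velar, so /ɴ/ must become velar as well.
A voiced velar nasal is [ŋ], so the surface segment is [ŋ].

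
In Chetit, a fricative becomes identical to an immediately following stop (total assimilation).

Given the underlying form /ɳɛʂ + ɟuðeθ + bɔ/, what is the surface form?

/ʂ/ is the segment targeted by the rule; it sits immediately before /ɟ/, so it assimilates completely and surfaces as [ɟ].
The same rule applies at the second boundary: /θ/ → [b] next to /b/.

[ɳɛɟɟuðebbɔ]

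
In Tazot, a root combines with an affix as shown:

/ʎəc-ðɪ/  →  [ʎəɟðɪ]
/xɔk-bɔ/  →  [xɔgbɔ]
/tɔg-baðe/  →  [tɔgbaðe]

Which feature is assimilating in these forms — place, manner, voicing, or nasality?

voicing

Underlying /c/ is realised as [ɟ] next to /ð/; /ð/ itself does not change.
/c/ is voiceless while /ð/ is voiced; the output [ɟ] is voiced, matching the trigger — so the feature that spreads is voicing.
The other alternating form patterns the same way: /k/ → [g] before /b/ (voiceless → voiced, matching voiced) — only voicing changes, and always toward the following segment.
No alternation appears in [tɔgbaðe]: there the adjacent consonants already agree in voicing (/g/ and /b/ are both voiced), so this form is consistent with the same rule.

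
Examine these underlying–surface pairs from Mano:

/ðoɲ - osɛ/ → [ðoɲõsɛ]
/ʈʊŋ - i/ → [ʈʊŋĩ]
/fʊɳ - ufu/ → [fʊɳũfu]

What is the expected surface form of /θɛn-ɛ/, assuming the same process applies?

The data show progressive nasality assimilation (vowel nasalisation): /o/ → [õ] after /ɲ/; /i/ → [ĩ] after /ŋ/; /u/ → [ũ] after /ɳ/ — a vowel is nasalised by an immediately preceding nasal consonant.
/ɛ/ sits next to the nasal /n/ and is therefore nasalised to [ɛ̃].

[θɛnɛ̃]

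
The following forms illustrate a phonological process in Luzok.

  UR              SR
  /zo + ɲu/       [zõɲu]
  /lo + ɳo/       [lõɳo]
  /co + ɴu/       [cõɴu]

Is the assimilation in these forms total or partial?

The vowel /o/ surfaces as nasalised [õ] next to the following nasal /ɲ/ — it has acquired the [+nasal] feature of its neighbour.
Likewise in the remaining data: /o/ → [õ] before /ɳ/; /o/ → [õ] before /ɴ/ — each time a vowel is nasalised next to a following nasal.

partial assimilation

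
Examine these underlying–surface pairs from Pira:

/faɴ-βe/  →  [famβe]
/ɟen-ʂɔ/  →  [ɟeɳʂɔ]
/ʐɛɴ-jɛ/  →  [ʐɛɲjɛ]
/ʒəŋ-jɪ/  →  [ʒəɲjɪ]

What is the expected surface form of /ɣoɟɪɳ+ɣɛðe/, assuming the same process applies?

The data show regressive place assimilation: /ɴ/ → [m] before /β/; /n/ → [ɳ] before /ʂ/; /ɴ/ → [ɲ] before /j/; /ŋ/ → [ɲ] before /j/. In each pair only place changes, matching the following consonant, while manner and voice stay constant.
/ɳ/ is a voiced retroflex nasal. The following trigger /ɣ/ is velar, so /ɳ/ must become velar as well.
Changing only its place to velar gives [ŋ] — the voiced velar nasal.

[ɣoɟɪŋɣɛðe]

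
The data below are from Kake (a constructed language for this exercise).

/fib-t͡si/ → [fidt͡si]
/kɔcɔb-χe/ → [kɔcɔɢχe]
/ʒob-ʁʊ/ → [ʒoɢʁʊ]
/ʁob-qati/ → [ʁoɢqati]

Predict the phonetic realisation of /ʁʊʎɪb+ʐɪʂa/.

[ʁʊʎɪɖʐɪʂa]

The data show regressive place assimilation: /b/ → [d] before /t͡s/; /b/ → [ɢ] before /χ/; /b/ → [ɢ] before /ʁ/; /b/ → [ɢ] before /q/. In each pair only place changes, matching the following consonant, while manner and voice stay constant.
/b/ is a voiced bilabial stop. The following trigger /ʐ/ is retroflex, so /b/ must become retroflex as well.
Changing only its place to retroflex gives [ɖ] — the voiced retroflex stop.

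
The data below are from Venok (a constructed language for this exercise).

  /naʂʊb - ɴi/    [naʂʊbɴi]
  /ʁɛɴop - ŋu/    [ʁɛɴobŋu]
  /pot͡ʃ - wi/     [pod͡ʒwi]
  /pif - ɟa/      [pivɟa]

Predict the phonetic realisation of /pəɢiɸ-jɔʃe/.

The data show regressive voicing assimilation: /p/ → [b] before /ŋ/; /t͡ʃ/ → [d͡ʒ] before /w/; /f/ → [v] before /ɟ/. In each pair only voicing changes, matching the following consonant, while place and manner stay constant.
No alternation appears in [naʂʊbɴi]: there the adjacent consonants already agree in voicing (/b/ and /ɴ/ are both voiced), so this form is consistent with the same rule.
The rule targets /ɸ/ (voiceless bilabial fricative), which sits before the trigger /j/ (voiced).
Changing only its voicing to voiced gives [β] — the voiced bilabial fricative.

[pəɢiβjɔʃe]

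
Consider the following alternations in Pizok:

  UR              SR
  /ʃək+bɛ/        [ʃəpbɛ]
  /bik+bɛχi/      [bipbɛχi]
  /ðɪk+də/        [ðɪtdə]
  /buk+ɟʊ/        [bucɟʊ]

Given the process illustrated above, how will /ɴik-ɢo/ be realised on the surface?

The data show regressive place assimilation: /k/ → [p] before /b/; /k/ → [t] before /d/; /k/ → [c] before /ɟ/. In each pair only place changes, matching the following consonant, while manner and voice stay constant.
The rule targets /k/ (voiceless velar stop), which sits before the trigger /ɢ/ (uvular).
Changing only its place to uvular gives [q] — the voiceless uvular stop.

[ɴiqɢo]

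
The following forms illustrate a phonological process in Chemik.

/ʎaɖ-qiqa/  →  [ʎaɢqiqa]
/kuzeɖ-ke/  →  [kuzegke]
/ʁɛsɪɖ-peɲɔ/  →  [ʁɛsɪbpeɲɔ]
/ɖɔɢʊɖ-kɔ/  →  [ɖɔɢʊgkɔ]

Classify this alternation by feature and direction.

Underlying /ɖ/ is realised as [ɢ] next to /q/; /q/ itself does not change.
The change retroflex → uvular matches the place of the following /q/, identifying this as place assimilation.
Manner and voice are unchanged, so the assimilation is partial, not total.
The other alternating forms pattern the same way: /ɖ/ → [g] before /k/ (retroflex → velar, matching velar); /ɖ/ → [b] before /p/ (retroflex → bilabial, matching bilabial) — only place changes, and always toward the following segment.
The trigger is the following segment, so the direction is regressive (anticipatory).

regressive place assimilation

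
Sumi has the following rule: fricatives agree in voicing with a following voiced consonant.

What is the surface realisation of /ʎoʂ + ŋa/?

/ʂ/ is a voiceless retroflex fricative. The following trigger /ŋ/ is voiced, so /ʂ/ must become voiced as well.
Changing only its voicing to voiced gives [ʐ] — the voiced retroflex fricative.

[ʎoʐŋa]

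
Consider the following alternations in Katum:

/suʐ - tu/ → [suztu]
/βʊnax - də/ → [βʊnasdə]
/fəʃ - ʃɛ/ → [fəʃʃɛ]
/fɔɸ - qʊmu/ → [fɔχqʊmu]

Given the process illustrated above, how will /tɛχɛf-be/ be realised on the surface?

The data show regressive place assimilation: /ʐ/ → [z] before /t/; /x/ → [s] before /d/; /ɸ/ → [χ] before /q/. In each pair only place changes, matching the following consonant, while manner and voice stay constant.
Nothing changes in [fəʃʃɛ]: there the adjacent consonants already agree in place (/ʃ/ and /ʃ/ are both postalveolar), so this form is consistent with the same rule.
The rule targets /f/ (voiceless labiodental fricative), which sits before the trigger /b/ (bilabial).
A voiceless bilabial fricative is [ɸ], so the surface segment is [ɸ].

[tɛχɛɸbe]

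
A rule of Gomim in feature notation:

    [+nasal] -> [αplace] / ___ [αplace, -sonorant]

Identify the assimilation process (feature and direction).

regressive place assimilation

The rule copies the place features (abbreviated [place]) from the environment onto the target, so the assimilating feature is place.
The conditioning segment sits to the right of the focus bar, meaning the trigger follows the segment that changes — regressive assimilation.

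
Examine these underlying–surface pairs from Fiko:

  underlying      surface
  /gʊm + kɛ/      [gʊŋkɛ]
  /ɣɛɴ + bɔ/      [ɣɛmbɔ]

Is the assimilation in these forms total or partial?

partial assimilation

Comparing underlying and surface forms, /m/ → [ŋ] is the alternation; the neighbouring /k/ is constant.
/m/ is bilabial while /k/ is velar; the output [ŋ] is velar, matching the trigger — so the feature that spreads is place.
Manner and voice are unchanged, so the assimilation is partial, not total.
The same holds elsewhere in the data: /ɴ/ → [m] before /b/ (uvular → bilabial, matching bilabial) — only place changes, and always toward the following segment.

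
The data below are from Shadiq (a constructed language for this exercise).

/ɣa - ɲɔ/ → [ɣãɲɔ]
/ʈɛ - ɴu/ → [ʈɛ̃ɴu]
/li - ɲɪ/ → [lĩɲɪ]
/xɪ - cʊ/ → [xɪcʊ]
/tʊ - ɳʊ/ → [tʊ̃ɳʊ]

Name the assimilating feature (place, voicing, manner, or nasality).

nasality

The vowel /a/ surfaces as nasalised [ã] next to the following nasal /ɲ/ — it has acquired the [+nasal] feature of its neighbour.
The other forms show the same pattern: /ɛ/ → [ɛ̃] before /ɴ/; /i/ → [ĩ] before /ɲ/; /ʊ/ → [ʊ̃] before /ɳ/ — each time a vowel is nasalised next to a following nasal.
No change occurs in [xɪcʊ] because the vowel at the boundary is adjacent to an oral consonant, not a nasal (/ɪ/ next to /c/).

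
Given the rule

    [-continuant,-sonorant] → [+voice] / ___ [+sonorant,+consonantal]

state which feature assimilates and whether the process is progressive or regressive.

regressive voicing assimilation

The structural change is [+voice], and the conditioning segment [+sonorant,+consonantal] (a sonorant consonant) is itself voiced, so the target comes to share the voicing of its neighbour — voicing assimilation.
The conditioning segment sits to the right of the focus bar, meaning the trigger follows the segment that changes — regressive assimilation.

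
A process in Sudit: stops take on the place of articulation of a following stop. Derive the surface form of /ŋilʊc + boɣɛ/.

/c/ is a voiceless palatal stop. The following trigger /b/ is bilabial, so /c/ must become bilabial as well.
The voiceless bilabial stop is [p], so /c/ → [p].

[ŋilʊpboɣɛ]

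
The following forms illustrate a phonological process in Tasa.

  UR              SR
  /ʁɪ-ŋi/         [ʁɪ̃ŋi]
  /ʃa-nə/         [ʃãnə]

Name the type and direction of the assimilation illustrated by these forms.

The vowel /ɪ/ surfaces as nasalised [ɪ̃] next to the following nasal /ŋ/ — it has acquired the [+nasal] feature of its neighbour.
The other form shows the same pattern: /a/ → [ã] before /n/ — each time a vowel is nasalised next to a following nasal.
Because the conditioning nasal is to the right of the vowel that changes, the process is regressive (anticipatory).

regressive nasality assimilation (vowel nasalisation)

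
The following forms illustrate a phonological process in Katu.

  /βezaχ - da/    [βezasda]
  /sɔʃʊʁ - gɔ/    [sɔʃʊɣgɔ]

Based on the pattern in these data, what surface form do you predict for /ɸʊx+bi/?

The data show regressive place assimilation: /χ/ → [s] before /d/; /ʁ/ → [ɣ] before /g/. In each pair only place changes, matching the following consonant, while manner and voice stay constant.
/x/ is a voiceless velar fricative. The following trigger /b/ is bilabial, so /x/ must become bilabial as well.
The voiceless bilabial fricative is [ɸ], so /x/ → [ɸ].

[ɸʊɸbi]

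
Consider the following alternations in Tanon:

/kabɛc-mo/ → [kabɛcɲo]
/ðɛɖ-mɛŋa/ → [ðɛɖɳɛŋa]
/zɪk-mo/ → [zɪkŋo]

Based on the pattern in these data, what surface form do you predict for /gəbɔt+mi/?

The data show progressive place assimilation: /m/ → [ɲ] after /c/; /m/ → [ɳ] after /ɖ/; /m/ → [ŋ] after /k/. In each pair only place changes, matching the preceding consonant, while manner and voice stay constant.
/m/ is a voiced bilabial nasal. The preceding trigger /t/ is alveolar, so /m/ must become alveolar as well.
The voiced alveolar nasal is [n], so /m/ → [n].

[gəbɔtni]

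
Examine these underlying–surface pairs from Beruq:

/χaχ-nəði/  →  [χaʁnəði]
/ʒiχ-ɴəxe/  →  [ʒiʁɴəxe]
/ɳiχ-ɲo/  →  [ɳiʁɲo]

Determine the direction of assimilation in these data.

regressive

Comparing underlying and surface forms, /χ/ → [ʁ] is the alternation; the neighbouring /n/ is constant.
/χ/ is voiceless while /n/ is voiced; the output [ʁ] is voiced, matching the trigger — so the feature that spreads is voicing.
Checking the remaining alternations: /χ/ → [ʁ] before /ɴ/ (voiceless → voiced, matching voiced); /χ/ → [ʁ] before /ɲ/ (voiceless → voiced, matching voiced) — only voicing changes, and always toward the following segment.
Since the segment that changes precedes the conditioning segment, the assimilation is regressive.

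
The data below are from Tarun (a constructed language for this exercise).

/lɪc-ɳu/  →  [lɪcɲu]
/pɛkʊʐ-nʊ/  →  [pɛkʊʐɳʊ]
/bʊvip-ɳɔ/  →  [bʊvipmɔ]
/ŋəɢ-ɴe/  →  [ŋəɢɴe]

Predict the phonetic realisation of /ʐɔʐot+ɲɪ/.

[ʐɔʐotnɪ]

The data show progressive place assimilation: /ɳ/ → [ɲ] after /c/; /n/ → [ɳ] after /ʐ/; /ɳ/ → [m] after /p/. In each pair only place changes, matching the preceding consonant, while manner and voice stay constant.
Nothing changes in [ŋəɢɴe]: there the adjacent consonants already agree in place (/ɴ/ and /ɢ/ are both uvular), so this form is consistent with the same rule.
The rule targets /ɲ/ (voiced palatal nasal), which sits after the trigger /t/ (alveolar).
The voiced alveolar nasal is [n], so /ɲ/ → [n].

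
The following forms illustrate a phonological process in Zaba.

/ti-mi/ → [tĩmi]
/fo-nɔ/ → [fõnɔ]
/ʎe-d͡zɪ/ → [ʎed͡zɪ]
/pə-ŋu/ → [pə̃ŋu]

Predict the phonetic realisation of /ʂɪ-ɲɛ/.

The data show regressive nasality assimilation (vowel nasalisation): /i/ → [ĩ] before /m/; /o/ → [õ] before /n/; /ə/ → [ə̃] before /ŋ/ — a vowel is nasalised by an immediately following nasal consonant.
No change occurs in [ʎed͡zɪ] because the vowel at the boundary is adjacent to an oral consonant, not a nasal (/e/ next to /d͡z/).
/ɪ/ sits next to the nasal /ɲ/ and is therefore nasalised to [ɪ̃].

[ʂɪ̃ɲɛ]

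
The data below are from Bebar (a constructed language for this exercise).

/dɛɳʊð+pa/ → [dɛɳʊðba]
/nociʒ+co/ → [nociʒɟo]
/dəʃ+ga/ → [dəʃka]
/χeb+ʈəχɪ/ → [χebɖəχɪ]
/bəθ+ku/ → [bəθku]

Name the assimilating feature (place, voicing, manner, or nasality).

voicing

Underlying /p/ is realised as [b] next to /ð/; /ð/ itself does not change.
The change voiceless → voiced matches the voicing of the preceding /ð/, identifying this as voicing assimilation.
The same holds elsewhere in the data: /c/ → [ɟ] after /ʒ/ (voiceless → voiced, matching voiced); /g/ → [k] after /ʃ/ (voiced → voiceless, matching voiceless); /ʈ/ → [ɖ] after /b/ (voiceless → voiced, matching voiced) — only voicing changes, and always toward the preceding segment.
Nothing changes in [bəθku]: there the adjacent consonants already agree in voicing (/k/ and /θ/ are both voiceless), so this form is consistent with the same rule.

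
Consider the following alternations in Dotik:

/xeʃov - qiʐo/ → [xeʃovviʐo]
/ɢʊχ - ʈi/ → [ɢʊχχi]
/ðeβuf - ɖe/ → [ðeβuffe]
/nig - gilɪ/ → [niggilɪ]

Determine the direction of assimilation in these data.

The segment that alternates is /q/, which surfaces as [v] when adjacent to /v/.
The output [v] is identical to the trigger /v/ — every feature (place, manner, voicing) has been copied — so this is total assimilation.
The other forms behave the same way: /ʈ/ → [χ] after /χ/; /ɖ/ → [f] after /f/ — in each case the output is a copy of the preceding consonant.
In [niggilɪ] the two consonants at the boundary are already identical (/g/ + /g/), so the rule applies vacuously and nothing changes.
Since the segment that changes follows the conditioning segment, the assimilation is progressive.

progressive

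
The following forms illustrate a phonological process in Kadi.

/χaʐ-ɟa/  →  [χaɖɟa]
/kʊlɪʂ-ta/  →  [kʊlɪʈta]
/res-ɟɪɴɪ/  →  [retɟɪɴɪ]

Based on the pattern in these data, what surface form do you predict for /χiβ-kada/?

The data show regressive manner assimilation: /ʐ/ → [ɖ] before /ɟ/; /ʂ/ → [ʈ] before /t/; /s/ → [t] before /ɟ/. In each pair only manner changes, matching the following consonant, while place and voice stay constant.
The rule targets /β/ (voiced bilabial fricative), which sits before the trigger /k/ (stop).
The voiced bilabial stop is [b], so /β/ → [b].

[χibkada]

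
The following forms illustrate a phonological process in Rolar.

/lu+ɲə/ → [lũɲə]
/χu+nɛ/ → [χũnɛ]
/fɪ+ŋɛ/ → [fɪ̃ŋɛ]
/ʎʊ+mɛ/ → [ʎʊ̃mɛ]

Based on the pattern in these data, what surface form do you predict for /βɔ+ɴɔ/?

The data show regressive nasality assimilation (vowel nasalisation): /u/ → [ũ] before /ɲ/; /u/ → [ũ] before /n/; /ɪ/ → [ɪ̃] before /ŋ/; /ʊ/ → [ʊ̃] before /m/ — a vowel is nasalised by an immediately following nasal consonant.
/ɔ/ sits next to the nasal /ɴ/ and is therefore nasalised to [ɔ̃].

[βɔ̃ɴɔ]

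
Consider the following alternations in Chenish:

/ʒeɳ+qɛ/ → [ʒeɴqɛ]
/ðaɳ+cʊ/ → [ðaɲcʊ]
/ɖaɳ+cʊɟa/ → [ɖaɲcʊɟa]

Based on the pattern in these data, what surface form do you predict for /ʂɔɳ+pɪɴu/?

[ʂɔmpɪɴu]

The data show regressive place assimilation: /ɳ/ → [ɴ] before /q/; /ɳ/ → [ɲ] before /c/. In each pair only place changes, matching the following consonant, while manner and voice stay constant.
The rule targets /ɳ/ (voiced retroflex nasal), which sits before the trigger /p/ (bilabial).
A voiced bilabial nasal is [m], so the surface segment is [m].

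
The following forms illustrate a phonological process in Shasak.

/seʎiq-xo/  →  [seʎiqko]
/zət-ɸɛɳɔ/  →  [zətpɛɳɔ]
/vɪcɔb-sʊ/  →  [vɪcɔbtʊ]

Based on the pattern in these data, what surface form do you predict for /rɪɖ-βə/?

The data show progressive manner assimilation: /x/ → [k] after /q/; /ɸ/ → [p] after /t/; /s/ → [t] after /b/. In each pair only manner changes, matching the preceding consonant, while place and voice stay constant.
/β/ is a voiced bilabial fricative. The preceding trigger /ɖ/ is a stop, so /β/ must become a stop as well.
Changing only its manner to stop gives [b] — the voiced bilabial stop.

[rɪɖbə]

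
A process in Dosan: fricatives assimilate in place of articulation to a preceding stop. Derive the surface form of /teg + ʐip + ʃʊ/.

[tegɣipɸʊ]

/ʐ/ is a voiced retroflex fricative. The preceding trigger /g/ is velar, so /ʐ/ must become velar as well.
Changing only its place to velar gives [ɣ] — the voiced velar fricative.
The same rule applies at the second boundary: /ʃ/ → [ɸ] next to /p/.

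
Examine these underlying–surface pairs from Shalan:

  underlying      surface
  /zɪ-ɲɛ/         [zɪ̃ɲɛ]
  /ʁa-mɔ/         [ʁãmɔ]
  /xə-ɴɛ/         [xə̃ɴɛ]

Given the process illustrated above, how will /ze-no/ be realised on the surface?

The data show regressive nasality assimilation (vowel nasalisation): /ɪ/ → [ɪ̃] before /ɲ/; /a/ → [ã] before /m/; /ə/ → [ə̃] before /ɴ/ — a vowel is nasalised by an immediately following nasal consonant.
/e/ sits next to the nasal /n/ and is therefore nasalised to [ẽ].

[zẽno]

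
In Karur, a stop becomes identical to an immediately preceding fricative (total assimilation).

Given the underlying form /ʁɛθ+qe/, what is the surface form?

[ʁɛθθe]

/q/ is the segment targeted by the rule; it sits immediately after /θ/, so it assimilates completely and surfaces as [θ].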